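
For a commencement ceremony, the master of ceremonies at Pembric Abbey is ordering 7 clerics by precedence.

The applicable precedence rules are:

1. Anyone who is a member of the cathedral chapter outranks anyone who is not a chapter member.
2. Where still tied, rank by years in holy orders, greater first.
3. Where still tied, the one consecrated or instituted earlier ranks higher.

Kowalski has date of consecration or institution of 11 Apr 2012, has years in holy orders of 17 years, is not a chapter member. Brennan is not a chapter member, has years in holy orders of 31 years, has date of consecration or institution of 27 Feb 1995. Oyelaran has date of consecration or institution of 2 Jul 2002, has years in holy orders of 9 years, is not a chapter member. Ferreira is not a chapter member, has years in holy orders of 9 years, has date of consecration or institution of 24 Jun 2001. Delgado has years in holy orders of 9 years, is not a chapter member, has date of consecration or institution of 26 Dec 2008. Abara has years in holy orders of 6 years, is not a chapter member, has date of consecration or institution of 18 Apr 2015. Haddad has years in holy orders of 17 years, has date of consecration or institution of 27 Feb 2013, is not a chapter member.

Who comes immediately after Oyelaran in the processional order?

Delgado

By the first rule: Brennan, Kowalski, Haddad, Ferreira, Oyelaran, Delgado and Abara (each not a chapter member).
Among Brennan, Kowalski, Haddad, Ferreira, Oyelaran, Delgado and Abara, by years in holy orders (higher first): Brennan (31 years) before Kowalski and Haddad (17 years) before Ferreira, Oyelaran and Delgado (9 years) before Abara (6 years).
Among Kowalski and Haddad, by date of consecration or institution (earlier first): Kowalski (11 Apr 2012) before Haddad (27 Feb 2013).
Among Ferreira, Oyelaran and Delgado, by date of consecration or institution (earlier first): Ferreira (24 Jun 2001) before Oyelaran (2 Jul 2002) before Delgado (26 Dec 2008).
Order: Brennan, Kowalski, Haddad, Ferreira, Oyelaran, Delgado, Abara.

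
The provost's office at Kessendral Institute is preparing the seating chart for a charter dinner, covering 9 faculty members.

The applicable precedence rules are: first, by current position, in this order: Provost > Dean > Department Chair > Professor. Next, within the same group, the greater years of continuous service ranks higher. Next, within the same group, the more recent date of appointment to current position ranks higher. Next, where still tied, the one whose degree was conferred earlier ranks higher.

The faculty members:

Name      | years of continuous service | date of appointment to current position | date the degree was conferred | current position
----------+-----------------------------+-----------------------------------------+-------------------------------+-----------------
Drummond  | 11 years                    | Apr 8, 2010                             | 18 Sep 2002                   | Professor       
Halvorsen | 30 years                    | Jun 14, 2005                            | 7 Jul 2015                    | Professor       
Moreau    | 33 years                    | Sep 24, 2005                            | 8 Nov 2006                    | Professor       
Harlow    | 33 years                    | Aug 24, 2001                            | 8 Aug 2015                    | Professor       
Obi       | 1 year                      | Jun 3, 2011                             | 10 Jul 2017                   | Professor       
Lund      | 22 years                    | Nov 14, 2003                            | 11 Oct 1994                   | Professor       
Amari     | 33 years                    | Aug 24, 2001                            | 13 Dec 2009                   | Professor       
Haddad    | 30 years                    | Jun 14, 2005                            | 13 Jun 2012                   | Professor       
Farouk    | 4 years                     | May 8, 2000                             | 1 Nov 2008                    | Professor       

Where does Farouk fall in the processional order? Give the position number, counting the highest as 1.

By current position: Moreau, Amari, Harlow, Haddad, Halvorsen, Lund, Drummond, Farouk and Obi (Professor).
Among Moreau, Amari, Harlow, Haddad, Halvorsen, Lund, Drummond, Farouk and Obi, by years of continuous service (higher first): Moreau, Amari and Harlow (33 years) before Haddad and Halvorsen (30 years) before Lund (22 years) before Drummond (11 years) before Farouk (4 years) before Obi (1 year).
Among Moreau, Amari and Harlow, by date of appointment to current position (later first): Moreau (Sep 24, 2005) before Amari and Harlow (Aug 24, 2001).
Among Amari and Harlow, by date the degree was conferred (earlier first): Amari (13 Dec 2009) before Harlow (8 Aug 2015).
Haddad and Halvorsen both have date of appointment to current position Jun 14, 2005, so the next rule applies.
Among Haddad and Halvorsen, by date the degree was conferred (earlier first): Haddad (13 Jun 2012) before Halvorsen (7 Jul 2015).
Order: Moreau, Amari, Harlow, Haddad, Halvorsen, Lund, Drummond, Farouk, Obi. So position 8.

8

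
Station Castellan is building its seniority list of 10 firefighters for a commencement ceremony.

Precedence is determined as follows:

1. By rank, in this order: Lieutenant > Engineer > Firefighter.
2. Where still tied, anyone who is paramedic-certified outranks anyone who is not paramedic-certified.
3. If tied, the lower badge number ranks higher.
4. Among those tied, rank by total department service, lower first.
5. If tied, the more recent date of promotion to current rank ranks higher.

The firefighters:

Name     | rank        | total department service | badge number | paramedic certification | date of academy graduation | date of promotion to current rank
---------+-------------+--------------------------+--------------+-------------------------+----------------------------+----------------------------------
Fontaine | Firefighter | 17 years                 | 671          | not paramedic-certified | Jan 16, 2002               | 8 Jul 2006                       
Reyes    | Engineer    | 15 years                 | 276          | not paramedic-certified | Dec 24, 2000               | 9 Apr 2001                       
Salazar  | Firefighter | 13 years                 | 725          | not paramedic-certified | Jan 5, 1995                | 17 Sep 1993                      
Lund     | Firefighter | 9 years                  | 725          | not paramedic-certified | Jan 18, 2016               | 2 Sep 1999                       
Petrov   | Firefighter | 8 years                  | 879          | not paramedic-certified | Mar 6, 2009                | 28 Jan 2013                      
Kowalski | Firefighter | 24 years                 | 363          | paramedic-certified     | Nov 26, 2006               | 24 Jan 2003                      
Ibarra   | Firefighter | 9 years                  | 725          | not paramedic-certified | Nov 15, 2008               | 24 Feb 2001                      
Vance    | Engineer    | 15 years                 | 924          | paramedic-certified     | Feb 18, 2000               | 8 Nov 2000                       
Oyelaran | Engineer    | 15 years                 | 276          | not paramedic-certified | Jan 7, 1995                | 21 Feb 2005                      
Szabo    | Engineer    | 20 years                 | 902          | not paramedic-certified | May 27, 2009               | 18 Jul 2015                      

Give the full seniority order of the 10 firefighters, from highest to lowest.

Vance, Oyelaran, Reyes, Szabo, Kowalski, Fontaine, Ibarra, Lund, Salazar, Petrov

By rank: Vance, Oyelaran, Reyes and Szabo (Engineer); then Kowalski, Fontaine, Ibarra, Lund, Salazar and Petrov (Firefighter).
Among Vance, Oyelaran, Reyes and Szabo, paramedic-certified before not paramedic-certified: Vance (paramedic-certified) before Oyelaran, Reyes and Szabo (not paramedic-certified).
Among Oyelaran, Reyes and Szabo, by badge number (lower first): Oyelaran and Reyes (276) before Szabo (902).
Oyelaran and Reyes both have total department service 15 years, so the next rule applies.
Among Oyelaran and Reyes, by date of promotion to current rank (later first): Oyelaran (21 Feb 2005) before Reyes (9 Apr 2001).
Among Kowalski, Fontaine, Ibarra, Lund, Salazar and Petrov, paramedic-certified before not paramedic-certified: Kowalski (paramedic-certified) before Fontaine, Ibarra, Lund, Salazar and Petrov (not paramedic-certified).
Among Fontaine, Ibarra, Lund, Salazar and Petrov, by badge number (lower first): Fontaine (671) before Ibarra, Lund and Salazar (725) before Petrov (879).
Among Ibarra, Lund and Salazar, by total department service (lower first): Ibarra and Lund (9 years) before Salazar (13 years).
Among Ibarra and Lund, by date of promotion to current rank (later first): Ibarra (24 Feb 2001) before Lund (2 Sep 1999).
Full order: Vance, Oyelaran, Reyes, Szabo, Kowalski, Fontaine, Ibarra, Lund, Salazar, Petrov.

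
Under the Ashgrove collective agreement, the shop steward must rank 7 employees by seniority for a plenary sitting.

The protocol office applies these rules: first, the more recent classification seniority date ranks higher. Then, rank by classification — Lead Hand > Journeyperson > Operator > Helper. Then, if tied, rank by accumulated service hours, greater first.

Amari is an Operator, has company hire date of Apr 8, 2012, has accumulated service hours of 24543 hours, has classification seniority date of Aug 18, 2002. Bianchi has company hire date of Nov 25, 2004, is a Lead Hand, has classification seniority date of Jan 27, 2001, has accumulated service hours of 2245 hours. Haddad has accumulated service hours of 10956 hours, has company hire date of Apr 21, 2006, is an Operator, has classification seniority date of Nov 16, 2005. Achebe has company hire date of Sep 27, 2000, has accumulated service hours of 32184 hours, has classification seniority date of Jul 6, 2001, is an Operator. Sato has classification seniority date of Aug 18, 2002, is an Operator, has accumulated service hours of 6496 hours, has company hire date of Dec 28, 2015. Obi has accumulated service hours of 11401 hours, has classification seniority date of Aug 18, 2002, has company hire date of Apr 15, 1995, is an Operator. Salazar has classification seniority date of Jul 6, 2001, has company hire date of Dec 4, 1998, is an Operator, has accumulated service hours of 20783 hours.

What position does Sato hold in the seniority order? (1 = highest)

By classification seniority date (later first): Haddad (Nov 16, 2005); then Amari, Obi and Sato (each Aug 18, 2002); then Achebe and Salazar (both Jul 6, 2001); then Bianchi (Jan 27, 2001).
Amari, Obi and Sato are each Operator, so the next rule applies.
Among Amari, Obi and Sato, by accumulated service hours (higher first): Amari (24543 hours) before Obi (11401 hours) before Sato (6496 hours).
Achebe and Salazar are each Operator, so the next rule applies.
Among Achebe and Salazar, by accumulated service hours (higher first): Achebe (32184 hours) before Salazar (20783 hours).
Order: Haddad, Amari, Obi, Sato, Achebe, Salazar, Bianchi. So position 4.

4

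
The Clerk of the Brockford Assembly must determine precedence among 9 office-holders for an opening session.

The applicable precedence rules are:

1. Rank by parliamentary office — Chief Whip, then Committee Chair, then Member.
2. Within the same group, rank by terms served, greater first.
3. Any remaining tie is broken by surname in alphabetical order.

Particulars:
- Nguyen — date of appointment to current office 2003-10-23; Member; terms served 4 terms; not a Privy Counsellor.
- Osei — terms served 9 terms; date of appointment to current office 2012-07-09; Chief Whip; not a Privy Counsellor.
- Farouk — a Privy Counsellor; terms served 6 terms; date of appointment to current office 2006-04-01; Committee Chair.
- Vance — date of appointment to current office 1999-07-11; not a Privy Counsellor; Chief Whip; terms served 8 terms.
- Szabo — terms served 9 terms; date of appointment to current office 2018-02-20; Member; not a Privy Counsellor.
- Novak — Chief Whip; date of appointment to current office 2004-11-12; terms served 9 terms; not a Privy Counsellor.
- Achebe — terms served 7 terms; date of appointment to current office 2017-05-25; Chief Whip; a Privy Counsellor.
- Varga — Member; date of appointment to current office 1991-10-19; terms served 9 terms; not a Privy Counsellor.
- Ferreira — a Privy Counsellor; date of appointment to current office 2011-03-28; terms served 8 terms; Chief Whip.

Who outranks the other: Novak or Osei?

Novak

By parliamentary office: Novak, Osei, Ferreira, Vance and Achebe (Chief Whip); then Farouk (Committee Chair); then Szabo, Varga and Nguyen (Member).
Among Novak, Osei, Ferreira, Vance and Achebe, by terms served (higher first): Novak and Osei (9 terms) before Ferreira and Vance (8 terms) before Achebe (7 terms).
Among Novak and Osei, alphabetically by surname: Novak before Osei.
Among Ferreira and Vance, alphabetically by surname: Ferreira before Vance.
Among Szabo, Varga and Nguyen, by terms served (higher first): Szabo and Varga (9 terms) before Nguyen (4 terms).
Among Szabo and Varga, alphabetically by surname: Szabo before Varga.
So Novak takes precedence.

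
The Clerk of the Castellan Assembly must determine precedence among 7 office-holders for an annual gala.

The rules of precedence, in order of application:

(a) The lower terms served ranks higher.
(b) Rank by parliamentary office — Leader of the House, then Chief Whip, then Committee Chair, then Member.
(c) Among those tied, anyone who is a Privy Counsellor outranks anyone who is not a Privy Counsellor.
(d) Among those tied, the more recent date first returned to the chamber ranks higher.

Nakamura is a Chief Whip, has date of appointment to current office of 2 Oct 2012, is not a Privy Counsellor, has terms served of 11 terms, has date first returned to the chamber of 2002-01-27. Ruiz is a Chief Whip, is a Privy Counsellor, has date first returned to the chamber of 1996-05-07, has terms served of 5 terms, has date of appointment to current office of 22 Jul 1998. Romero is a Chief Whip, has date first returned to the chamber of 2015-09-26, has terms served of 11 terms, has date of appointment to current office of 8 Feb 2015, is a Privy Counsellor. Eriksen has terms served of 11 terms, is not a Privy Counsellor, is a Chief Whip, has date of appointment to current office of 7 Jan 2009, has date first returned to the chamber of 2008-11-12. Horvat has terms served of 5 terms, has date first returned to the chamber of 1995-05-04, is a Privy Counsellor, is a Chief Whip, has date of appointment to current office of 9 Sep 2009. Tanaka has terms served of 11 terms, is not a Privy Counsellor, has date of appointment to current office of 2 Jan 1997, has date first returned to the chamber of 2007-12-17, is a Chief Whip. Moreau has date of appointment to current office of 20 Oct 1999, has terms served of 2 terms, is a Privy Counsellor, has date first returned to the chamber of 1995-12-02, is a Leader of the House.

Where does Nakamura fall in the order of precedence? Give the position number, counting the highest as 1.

7

By terms served (lower first): Moreau (2 terms); then Ruiz and Horvat (both 5 terms); then Romero, Eriksen, Tanaka and Nakamura (each 11 terms).
Ruiz and Horvat are each Chief Whip, so the next rule applies.
Ruiz and Horvat are each a Privy Counsellor, so the next rule applies.
Among Ruiz and Horvat, by date first returned to the chamber (later first): Ruiz (1996-05-07) before Horvat (1995-05-04).
Romero, Eriksen, Tanaka and Nakamura are each Chief Whip, so the next rule applies.
Among Romero, Eriksen, Tanaka and Nakamura, a Privy Counsellor before not a Privy Counsellor: Romero (a Privy Counsellor) before Eriksen, Tanaka and Nakamura (not a Privy Counsellor).
Among Eriksen, Tanaka and Nakamura, by date first returned to the chamber (later first): Eriksen (2008-11-12) before Tanaka (2007-12-17) before Nakamura (2002-01-27).
Order: Moreau, Ruiz, Horvat, Romero, Eriksen, Tanaka, Nakamura. So position 7.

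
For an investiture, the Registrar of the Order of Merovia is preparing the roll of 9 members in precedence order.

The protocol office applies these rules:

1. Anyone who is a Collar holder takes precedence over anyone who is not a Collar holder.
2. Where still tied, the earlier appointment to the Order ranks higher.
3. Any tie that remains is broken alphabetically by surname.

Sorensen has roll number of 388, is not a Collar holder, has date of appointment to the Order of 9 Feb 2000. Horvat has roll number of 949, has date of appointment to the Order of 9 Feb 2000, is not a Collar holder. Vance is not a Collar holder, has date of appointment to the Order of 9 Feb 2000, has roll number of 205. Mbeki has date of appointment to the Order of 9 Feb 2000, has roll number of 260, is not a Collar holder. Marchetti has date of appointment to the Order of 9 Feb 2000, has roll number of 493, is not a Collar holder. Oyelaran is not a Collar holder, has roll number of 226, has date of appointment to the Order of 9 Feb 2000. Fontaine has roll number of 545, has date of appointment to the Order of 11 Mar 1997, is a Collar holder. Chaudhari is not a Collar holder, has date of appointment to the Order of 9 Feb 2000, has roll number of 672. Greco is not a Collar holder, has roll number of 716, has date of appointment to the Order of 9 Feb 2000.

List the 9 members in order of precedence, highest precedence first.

By the first rule: Fontaine (a Collar holder); then Chaudhari, Greco, Horvat, Marchetti, Mbeki, Oyelaran, Sorensen and Vance (each not a Collar holder).
Chaudhari, Greco, Horvat, Marchetti, Mbeki, Oyelaran, Sorensen and Vance all have date of appointment to the Order 9 Feb 2000, so the next rule applies.
Among Chaudhari, Greco, Horvat, Marchetti, Mbeki, Oyelaran, Sorensen and Vance, alphabetically by surname: Chaudhari before Greco before Horvat before Marchetti before Mbeki before Oyelaran before Sorensen before Vance.
Full order: Fontaine, Chaudhari, Greco, Horvat, Marchetti, Mbeki, Oyelaran, Sorensen, Vance.

Fontaine, Chaudhari, Greco, Horvat, Marchetti, Mbeki, Oyelaran, Sorensen, Vance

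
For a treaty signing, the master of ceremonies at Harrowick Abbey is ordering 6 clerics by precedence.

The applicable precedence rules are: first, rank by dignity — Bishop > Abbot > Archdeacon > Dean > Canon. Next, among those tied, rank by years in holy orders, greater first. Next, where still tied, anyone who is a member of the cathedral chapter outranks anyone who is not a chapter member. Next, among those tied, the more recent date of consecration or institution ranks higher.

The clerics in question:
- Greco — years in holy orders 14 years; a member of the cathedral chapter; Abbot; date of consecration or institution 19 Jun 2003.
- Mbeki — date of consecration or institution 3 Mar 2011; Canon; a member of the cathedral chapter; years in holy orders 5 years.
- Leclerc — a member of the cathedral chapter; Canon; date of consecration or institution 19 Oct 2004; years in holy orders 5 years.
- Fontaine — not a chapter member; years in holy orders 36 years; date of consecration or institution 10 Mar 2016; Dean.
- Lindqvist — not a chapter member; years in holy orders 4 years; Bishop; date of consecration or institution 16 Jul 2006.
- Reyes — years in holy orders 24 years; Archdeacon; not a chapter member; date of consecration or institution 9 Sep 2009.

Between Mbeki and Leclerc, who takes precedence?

By dignity: Lindqvist (Bishop); then Greco (Abbot); then Reyes (Archdeacon); then Fontaine (Dean); then Mbeki and Leclerc (Canon).
Mbeki and Leclerc both have years in holy orders 5 years, so the next rule applies.
Mbeki and Leclerc are each a member of the cathedral chapter, so the next rule applies.
Among Mbeki and Leclerc, by date of consecration or institution (later first): Mbeki (3 Mar 2011) before Leclerc (19 Oct 2004).
So Mbeki takes precedence.

Mbeki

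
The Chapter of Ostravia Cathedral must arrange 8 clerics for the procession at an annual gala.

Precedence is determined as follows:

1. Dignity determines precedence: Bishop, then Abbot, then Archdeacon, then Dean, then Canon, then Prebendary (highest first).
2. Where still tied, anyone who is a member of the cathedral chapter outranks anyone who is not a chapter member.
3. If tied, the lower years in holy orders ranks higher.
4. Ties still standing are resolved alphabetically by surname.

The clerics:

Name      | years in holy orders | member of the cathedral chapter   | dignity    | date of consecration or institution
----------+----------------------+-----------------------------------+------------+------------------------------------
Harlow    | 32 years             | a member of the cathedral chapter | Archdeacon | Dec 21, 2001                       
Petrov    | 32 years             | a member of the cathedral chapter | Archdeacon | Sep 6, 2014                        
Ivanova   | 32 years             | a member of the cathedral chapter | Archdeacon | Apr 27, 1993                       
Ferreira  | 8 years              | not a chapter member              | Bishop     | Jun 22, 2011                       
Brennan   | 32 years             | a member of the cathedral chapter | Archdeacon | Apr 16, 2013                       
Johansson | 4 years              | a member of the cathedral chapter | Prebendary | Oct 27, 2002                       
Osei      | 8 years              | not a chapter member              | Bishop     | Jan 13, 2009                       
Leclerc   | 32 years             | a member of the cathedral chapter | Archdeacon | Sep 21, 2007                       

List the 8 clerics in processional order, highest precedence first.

By dignity: Ferreira and Osei (Bishop); then Brennan, Harlow, Ivanova, Leclerc and Petrov (Archdeacon); then Johansson (Prebendary).
Ferreira and Osei are each not a chapter member, so the next rule applies.
Ferreira and Osei both have years in holy orders 8 years, so the next rule applies.
Among Ferreira and Osei, alphabetically by surname: Ferreira before Osei.
Brennan, Harlow, Ivanova, Leclerc and Petrov are each a member of the cathedral chapter, so the next rule applies.
Brennan, Harlow, Ivanova, Leclerc and Petrov all have years in holy orders 32 years, so the next rule applies.
Among Brennan, Harlow, Ivanova, Leclerc and Petrov, alphabetically by surname: Brennan before Harlow before Ivanova before Leclerc before Petrov.
Full order: Ferreira, Osei, Brennan, Harlow, Ivanova, Leclerc, Petrov, Johansson.

Ferreira, Osei, Brennan, Harlow, Ivanova, Leclerc, Petrov, Johansson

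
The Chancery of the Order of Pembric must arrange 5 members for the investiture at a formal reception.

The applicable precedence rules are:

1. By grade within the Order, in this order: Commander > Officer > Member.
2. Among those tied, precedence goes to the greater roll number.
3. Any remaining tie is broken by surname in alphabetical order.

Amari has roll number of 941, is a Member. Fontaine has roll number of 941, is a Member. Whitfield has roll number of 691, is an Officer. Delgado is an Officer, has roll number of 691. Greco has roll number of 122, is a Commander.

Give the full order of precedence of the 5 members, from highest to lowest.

By grade within the Order: Greco (Commander); then Delgado and Whitfield (Officer); then Amari and Fontaine (Member).
Delgado and Whitfield both have roll number 691, so the next rule applies.
Among Delgado and Whitfield, alphabetically by surname: Delgado before Whitfield.
Amari and Fontaine both have roll number 941, so the next rule applies.
Among Amari and Fontaine, alphabetically by surname: Amari before Fontaine.
Full order: Greco, Delgado, Whitfield, Amari, Fontaine.

Greco, Delgado, Whitfield, Amari, Fontaine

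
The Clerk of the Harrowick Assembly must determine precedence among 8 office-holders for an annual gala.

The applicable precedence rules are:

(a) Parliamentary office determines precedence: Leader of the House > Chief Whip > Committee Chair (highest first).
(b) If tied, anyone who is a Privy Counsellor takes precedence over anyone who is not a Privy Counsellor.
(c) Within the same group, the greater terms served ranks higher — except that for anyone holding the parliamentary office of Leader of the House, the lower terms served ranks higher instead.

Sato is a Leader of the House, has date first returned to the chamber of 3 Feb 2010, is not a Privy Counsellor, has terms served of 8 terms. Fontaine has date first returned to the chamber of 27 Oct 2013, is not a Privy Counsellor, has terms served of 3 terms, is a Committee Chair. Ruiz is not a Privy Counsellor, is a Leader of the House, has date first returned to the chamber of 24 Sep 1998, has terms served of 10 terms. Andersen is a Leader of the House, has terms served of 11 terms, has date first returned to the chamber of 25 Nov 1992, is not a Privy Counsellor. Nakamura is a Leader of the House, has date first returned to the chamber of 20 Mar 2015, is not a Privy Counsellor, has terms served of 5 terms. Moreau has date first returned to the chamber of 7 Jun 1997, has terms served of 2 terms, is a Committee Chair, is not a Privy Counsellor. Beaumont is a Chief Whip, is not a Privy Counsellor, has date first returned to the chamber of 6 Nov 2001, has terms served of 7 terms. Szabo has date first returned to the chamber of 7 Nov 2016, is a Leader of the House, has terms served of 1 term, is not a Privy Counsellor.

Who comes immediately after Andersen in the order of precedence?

By parliamentary office: Szabo, Nakamura, Sato, Ruiz and Andersen (Leader of the House); then Beaumont (Chief Whip); then Fontaine and Moreau (Committee Chair).
Szabo, Nakamura, Sato, Ruiz and Andersen are each not a Privy Counsellor, so the next rule applies.
Among Szabo, Nakamura, Sato, Ruiz and Andersen, by terms served (lower first) (reversed rule for this group): Szabo (1 term) before Nakamura (5 terms) before Sato (8 terms) before Ruiz (10 terms) before Andersen (11 terms).
Fontaine and Moreau are each not a Privy Counsellor, so the next rule applies.
Among Fontaine and Moreau, by terms served (higher first): Fontaine (3 terms) before Moreau (2 terms).
Order: Szabo, Nakamura, Sato, Ruiz, Andersen, Beaumont, Fontaine, Moreau.

Beaumont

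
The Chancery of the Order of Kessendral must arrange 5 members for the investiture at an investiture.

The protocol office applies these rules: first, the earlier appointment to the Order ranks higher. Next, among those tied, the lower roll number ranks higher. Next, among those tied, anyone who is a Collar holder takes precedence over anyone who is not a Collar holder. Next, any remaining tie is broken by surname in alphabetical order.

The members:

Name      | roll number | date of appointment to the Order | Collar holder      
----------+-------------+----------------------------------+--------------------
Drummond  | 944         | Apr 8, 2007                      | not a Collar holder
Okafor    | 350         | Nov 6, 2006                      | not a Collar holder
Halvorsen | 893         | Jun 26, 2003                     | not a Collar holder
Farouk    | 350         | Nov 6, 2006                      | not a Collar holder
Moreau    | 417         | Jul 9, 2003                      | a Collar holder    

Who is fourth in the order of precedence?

Okafor

By date of appointment to the Order (earlier first): Halvorsen (Jun 26, 2003); then Moreau (Jul 9, 2003); then Farouk and Okafor (both Nov 6, 2006); then Drummond (Apr 8, 2007).
Farouk and Okafor both have roll number 350, so the next rule applies.
Farouk and Okafor are each not a Collar holder, so the next rule applies.
Among Farouk and Okafor, alphabetically by surname: Farouk before Okafor.
Order: Halvorsen, Moreau, Farouk, Okafor, Drummond.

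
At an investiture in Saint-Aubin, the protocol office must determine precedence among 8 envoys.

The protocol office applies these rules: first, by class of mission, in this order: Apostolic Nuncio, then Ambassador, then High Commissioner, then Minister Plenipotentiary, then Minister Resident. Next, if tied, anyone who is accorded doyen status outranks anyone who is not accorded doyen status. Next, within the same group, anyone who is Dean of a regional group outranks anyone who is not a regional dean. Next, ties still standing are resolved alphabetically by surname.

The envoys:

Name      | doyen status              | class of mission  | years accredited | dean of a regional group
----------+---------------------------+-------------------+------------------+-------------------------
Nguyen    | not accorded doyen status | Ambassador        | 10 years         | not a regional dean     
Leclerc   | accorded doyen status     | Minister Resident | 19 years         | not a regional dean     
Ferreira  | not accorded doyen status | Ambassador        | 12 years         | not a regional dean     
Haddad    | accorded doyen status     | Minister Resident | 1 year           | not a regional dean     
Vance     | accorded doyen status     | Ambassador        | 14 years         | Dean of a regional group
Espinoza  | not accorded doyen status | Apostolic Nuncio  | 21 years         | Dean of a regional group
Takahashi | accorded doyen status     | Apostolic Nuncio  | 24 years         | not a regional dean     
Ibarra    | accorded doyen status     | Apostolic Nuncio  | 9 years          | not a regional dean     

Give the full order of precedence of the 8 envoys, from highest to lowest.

By class of mission: Ibarra, Takahashi and Espinoza (Apostolic Nuncio); then Vance, Ferreira and Nguyen (Ambassador); then Haddad and Leclerc (Minister Resident).
Among Ibarra, Takahashi and Espinoza, accorded doyen status before not accorded doyen status: Ibarra and Takahashi (accorded doyen status) before Espinoza (not accorded doyen status).
Ibarra and Takahashi are each not a regional dean, so the next rule applies.
Among Ibarra and Takahashi, alphabetically by surname: Ibarra before Takahashi.
Among Vance, Ferreira and Nguyen, accorded doyen status before not accorded doyen status: Vance (accorded doyen status) before Ferreira and Nguyen (not accorded doyen status).
Ferreira and Nguyen are each not a regional dean, so the next rule applies.
Among Ferreira and Nguyen, alphabetically by surname: Ferreira before Nguyen.
Haddad and Leclerc are each accorded doyen status, so the next rule applies.
Haddad and Leclerc are each not a regional dean, so the next rule applies.
Among Haddad and Leclerc, alphabetically by surname: Haddad before Leclerc.
Full order: Ibarra, Takahashi, Espinoza, Vance, Ferreira, Nguyen, Haddad, Leclerc.

Ibarra, Takahashi, Espinoza, Vance, Ferreira, Nguyen, Haddad, Leclerc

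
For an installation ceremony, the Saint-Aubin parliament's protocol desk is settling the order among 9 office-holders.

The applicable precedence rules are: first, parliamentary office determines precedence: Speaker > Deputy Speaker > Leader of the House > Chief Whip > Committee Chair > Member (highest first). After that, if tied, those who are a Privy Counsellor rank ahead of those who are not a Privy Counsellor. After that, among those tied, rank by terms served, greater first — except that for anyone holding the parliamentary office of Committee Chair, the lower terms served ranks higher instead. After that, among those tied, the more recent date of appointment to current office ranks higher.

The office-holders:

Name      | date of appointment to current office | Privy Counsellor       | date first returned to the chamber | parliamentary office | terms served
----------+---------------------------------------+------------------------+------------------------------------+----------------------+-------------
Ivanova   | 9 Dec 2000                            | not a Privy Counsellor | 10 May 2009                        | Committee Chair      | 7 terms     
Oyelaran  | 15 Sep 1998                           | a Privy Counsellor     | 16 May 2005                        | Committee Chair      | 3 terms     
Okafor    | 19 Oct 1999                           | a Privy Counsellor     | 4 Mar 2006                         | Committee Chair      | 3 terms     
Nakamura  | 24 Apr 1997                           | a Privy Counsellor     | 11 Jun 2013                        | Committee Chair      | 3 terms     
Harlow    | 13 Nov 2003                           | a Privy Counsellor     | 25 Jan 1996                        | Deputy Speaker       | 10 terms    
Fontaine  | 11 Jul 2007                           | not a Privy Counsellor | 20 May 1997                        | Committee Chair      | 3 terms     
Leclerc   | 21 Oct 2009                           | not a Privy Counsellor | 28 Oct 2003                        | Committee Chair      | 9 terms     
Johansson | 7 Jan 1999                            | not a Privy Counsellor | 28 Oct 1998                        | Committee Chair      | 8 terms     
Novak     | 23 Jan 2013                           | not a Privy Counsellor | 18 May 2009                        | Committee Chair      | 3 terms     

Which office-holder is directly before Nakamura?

By parliamentary office: Harlow (Deputy Speaker); then Okafor, Oyelaran, Nakamura, Novak, Fontaine, Ivanova, Johansson and Leclerc (Committee Chair).
Among Okafor, Oyelaran, Nakamura, Novak, Fontaine, Ivanova, Johansson and Leclerc, a Privy Counsellor before not a Privy Counsellor: Okafor, Oyelaran and Nakamura (a Privy Counsellor) before Novak, Fontaine, Ivanova, Johansson and Leclerc (not a Privy Counsellor).
Okafor, Oyelaran and Nakamura all have terms served 3 terms, so the next rule applies.
Among Okafor, Oyelaran and Nakamura, by date of appointment to current office (later first): Okafor (19 Oct 1999) before Oyelaran (15 Sep 1998) before Nakamura (24 Apr 1997).
Among Novak, Fontaine, Ivanova, Johansson and Leclerc, by terms served (lower first) (reversed rule for this group): Novak and Fontaine (3 terms) before Ivanova (7 terms) before Johansson (8 terms) before Leclerc (9 terms).
Among Novak and Fontaine, by date of appointment to current office (later first): Novak (23 Jan 2013) before Fontaine (11 Jul 2007).
Order: Harlow, Okafor, Oyelaran, Nakamura, Novak, Fontaine, Ivanova, Johansson, Leclerc.

Oyelaran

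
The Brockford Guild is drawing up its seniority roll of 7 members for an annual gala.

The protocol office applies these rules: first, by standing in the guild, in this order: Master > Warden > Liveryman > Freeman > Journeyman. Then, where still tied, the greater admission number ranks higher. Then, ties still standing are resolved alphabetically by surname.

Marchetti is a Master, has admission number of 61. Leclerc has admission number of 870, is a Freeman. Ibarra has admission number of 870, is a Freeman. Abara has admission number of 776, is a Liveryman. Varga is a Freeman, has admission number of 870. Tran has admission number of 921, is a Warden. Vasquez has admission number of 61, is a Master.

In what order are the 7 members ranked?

By standing in the guild: Marchetti and Vasquez (Master); then Tran (Warden); then Abara (Liveryman); then Ibarra, Leclerc and Varga (Freeman).
Marchetti and Vasquez both have admission number 61, so the next rule applies.
Among Marchetti and Vasquez, alphabetically by surname: Marchetti before Vasquez.
Ibarra, Leclerc and Varga all have admission number 870, so the next rule applies.
Among Ibarra, Leclerc and Varga, alphabetically by surname: Ibarra before Leclerc before Varga.
Full order: Marchetti, Vasquez, Tran, Abara, Ibarra, Leclerc, Varga.

Marchetti, Vasquez, Tran, Abara, Ibarra, Leclerc, Varga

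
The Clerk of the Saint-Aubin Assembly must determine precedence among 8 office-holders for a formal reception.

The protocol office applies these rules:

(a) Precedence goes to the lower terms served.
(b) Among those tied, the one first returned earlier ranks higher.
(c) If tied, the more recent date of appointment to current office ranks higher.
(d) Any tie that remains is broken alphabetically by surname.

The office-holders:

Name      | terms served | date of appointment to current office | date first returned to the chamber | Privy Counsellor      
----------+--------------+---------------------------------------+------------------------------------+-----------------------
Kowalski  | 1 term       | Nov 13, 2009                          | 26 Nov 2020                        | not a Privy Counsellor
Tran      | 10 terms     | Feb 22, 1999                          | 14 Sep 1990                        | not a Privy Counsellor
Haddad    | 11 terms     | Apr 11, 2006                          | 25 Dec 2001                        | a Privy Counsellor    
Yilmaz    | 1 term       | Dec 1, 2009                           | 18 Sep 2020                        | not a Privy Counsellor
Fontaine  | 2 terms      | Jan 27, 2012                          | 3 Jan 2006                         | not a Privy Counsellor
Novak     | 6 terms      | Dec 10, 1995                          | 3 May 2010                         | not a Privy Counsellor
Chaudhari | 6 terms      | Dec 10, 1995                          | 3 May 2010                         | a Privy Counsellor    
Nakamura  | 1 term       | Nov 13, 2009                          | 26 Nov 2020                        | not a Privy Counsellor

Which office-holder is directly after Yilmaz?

Kowalski

By terms served (lower first): Yilmaz, Kowalski and Nakamura (each 1 term); then Fontaine (2 terms); then Chaudhari and Novak (both 6 terms); then Tran (10 terms); then Haddad (11 terms).
Among Yilmaz, Kowalski and Nakamura, by date first returned to the chamber (earlier first): Yilmaz (18 Sep 2020) before Kowalski and Nakamura (26 Nov 2020).
Kowalski and Nakamura both have date of appointment to current office Nov 13, 2009, so the next rule applies.
Among Kowalski and Nakamura, alphabetically by surname: Kowalski before Nakamura.
Chaudhari and Novak both have date first returned to the chamber 3 May 2010, so the next rule applies.
Chaudhari and Novak both have date of appointment to current office Dec 10, 1995, so the next rule applies.
Among Chaudhari and Novak, alphabetically by surname: Chaudhari before Novak.
Order: Yilmaz, Kowalski, Nakamura, Fontaine, Chaudhari, Novak, Tran, Haddad.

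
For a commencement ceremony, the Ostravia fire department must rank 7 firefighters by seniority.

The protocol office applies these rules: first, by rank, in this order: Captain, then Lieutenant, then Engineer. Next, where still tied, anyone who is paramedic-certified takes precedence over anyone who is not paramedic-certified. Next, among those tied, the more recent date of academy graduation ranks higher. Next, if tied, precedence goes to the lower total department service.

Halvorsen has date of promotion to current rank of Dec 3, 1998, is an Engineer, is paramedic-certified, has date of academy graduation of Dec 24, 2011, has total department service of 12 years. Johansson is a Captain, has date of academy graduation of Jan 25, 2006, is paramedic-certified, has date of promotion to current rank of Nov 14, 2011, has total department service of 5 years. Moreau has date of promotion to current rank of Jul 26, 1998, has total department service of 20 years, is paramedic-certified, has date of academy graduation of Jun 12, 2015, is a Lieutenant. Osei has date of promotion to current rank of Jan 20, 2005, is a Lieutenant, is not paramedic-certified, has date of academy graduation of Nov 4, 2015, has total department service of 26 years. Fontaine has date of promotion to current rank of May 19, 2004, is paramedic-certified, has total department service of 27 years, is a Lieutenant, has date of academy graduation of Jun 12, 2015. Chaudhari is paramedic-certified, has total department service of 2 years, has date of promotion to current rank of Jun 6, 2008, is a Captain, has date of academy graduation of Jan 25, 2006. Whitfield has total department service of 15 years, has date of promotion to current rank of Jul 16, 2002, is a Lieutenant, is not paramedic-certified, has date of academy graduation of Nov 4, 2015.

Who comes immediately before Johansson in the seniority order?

Chaudhari

By rank: Chaudhari and Johansson (Captain); then Moreau, Fontaine, Whitfield and Osei (Lieutenant); then Halvorsen (Engineer).
Chaudhari and Johansson are each paramedic-certified, so the next rule applies.
Chaudhari and Johansson both have date of academy graduation Jan 25, 2006, so the next rule applies.
Among Chaudhari and Johansson, by total department service (lower first): Chaudhari (2 years) before Johansson (5 years).
Among Moreau, Fontaine, Whitfield and Osei, paramedic-certified before not paramedic-certified: Moreau and Fontaine (paramedic-certified) before Whitfield and Osei (not paramedic-certified).
Moreau and Fontaine both have date of academy graduation Jun 12, 2015, so the next rule applies.
Among Moreau and Fontaine, by total department service (lower first): Moreau (20 years) before Fontaine (27 years).
Whitfield and Osei both have date of academy graduation Nov 4, 2015, so the next rule applies.
Among Whitfield and Osei, by total department service (lower first): Whitfield (15 years) before Osei (26 years).
Order: Chaudhari, Johansson, Moreau, Fontaine, Whitfield, Osei, Halvorsen.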